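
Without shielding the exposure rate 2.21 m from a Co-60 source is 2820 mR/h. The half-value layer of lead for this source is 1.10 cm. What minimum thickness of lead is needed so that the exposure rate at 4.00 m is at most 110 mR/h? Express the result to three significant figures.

At 4.00 m, distance alone gives 2820 × (2.21/4.00)² = 2820 × 0.3053 = 860.9 mR/h.
Further attenuation needed: 860.9/110 = 7.826.
n = log₂(7.826) = 2.968 half-value layers.
Thickness = 2.968 × 1.10 cm = 3.265 cm.

3.27 cm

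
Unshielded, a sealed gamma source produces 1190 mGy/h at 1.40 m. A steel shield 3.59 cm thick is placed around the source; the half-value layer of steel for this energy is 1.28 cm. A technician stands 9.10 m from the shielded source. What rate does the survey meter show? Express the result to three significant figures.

4.03 mGy/h

Distance alone: 1190 × (1.40/9.10)² = 1190 × 0.02367 = 28.17 mGy/h.
Shield: 3.59/1.28 = 2.805 half-value layers → attenuation 2^(−2.805) = 0.1431.
Combined: 28.17 × 0.1431 = 4.031 mGy/h.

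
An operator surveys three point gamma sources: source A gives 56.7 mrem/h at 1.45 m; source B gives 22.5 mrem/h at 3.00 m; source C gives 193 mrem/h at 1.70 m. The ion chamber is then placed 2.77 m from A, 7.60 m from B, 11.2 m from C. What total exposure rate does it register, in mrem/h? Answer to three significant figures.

Each source contributes Iᵢ·(dᵢ/rᵢ)²; contributions add.
A: 56.7 × (1.45/2.77)² = 15.54 mrem/h
B: 22.5 × (3.00/7.60)² = 3.506 mrem/h
C: 193 × (1.70/11.2)² = 4.447 mrem/h
Total = 15.54 + 3.506 + 4.447 = 23.49 mrem/h.

23.5 mrem/h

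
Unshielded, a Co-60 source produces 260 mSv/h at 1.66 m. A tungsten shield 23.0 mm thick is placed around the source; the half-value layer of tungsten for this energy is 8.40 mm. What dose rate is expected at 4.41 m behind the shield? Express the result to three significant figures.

Distance alone: 260 × (1.66/4.41)² = 260 × 0.1417 = 36.84 mSv/h.
Shield: 23.0/8.40 = 2.738 half-value layers → attenuation 2^(−2.738) = 0.1499.
Combined: 36.84 × 0.1499 = 5.522 mSv/h.

5.52 mSv/h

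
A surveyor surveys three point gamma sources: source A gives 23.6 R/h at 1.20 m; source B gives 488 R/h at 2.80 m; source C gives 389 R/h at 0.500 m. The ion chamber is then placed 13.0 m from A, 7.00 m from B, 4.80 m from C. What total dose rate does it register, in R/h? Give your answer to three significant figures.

Each source contributes Iᵢ·(dᵢ/rᵢ)²; contributions add.
A: 23.6 × (1.20/13.0)² = 0.2011 R/h
B: 488 × (2.80/7.00)² = 78.08 R/h
C: 389 × (0.500/4.80)² = 4.221 R/h
Total = 0.2011 + 78.08 + 4.221 = 82.50 R/h.

82.5 R/h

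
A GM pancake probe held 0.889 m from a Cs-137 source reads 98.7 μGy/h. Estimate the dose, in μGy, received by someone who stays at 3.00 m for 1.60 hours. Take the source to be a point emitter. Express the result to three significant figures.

By the inverse-square law, rate at 3.00 m:
(0.889/3.00)² = 0.08781, so 98.7 × 0.08781 = 8.667 μGy/h.
Dose = rate × time = 8.667 μGy/h × 1.600 h = 13.87 μGy.

13.9 μGy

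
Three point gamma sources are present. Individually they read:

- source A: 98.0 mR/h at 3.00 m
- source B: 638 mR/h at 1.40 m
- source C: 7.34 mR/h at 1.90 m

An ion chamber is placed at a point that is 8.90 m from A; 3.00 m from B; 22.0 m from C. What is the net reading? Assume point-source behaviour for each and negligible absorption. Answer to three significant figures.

By superposition, sum each source's inverse-square contribution:
A: 98.0 × (3.00/8.90)² = 11.13 mR/h
B: 638 × (1.40/3.00)² = 138.9 mR/h
C: 7.34 × (1.90/22.0)² = 0.05475 mR/h
Total = 11.13 + 138.9 + 0.05475 = 150.1 mR/h.

150 mR/h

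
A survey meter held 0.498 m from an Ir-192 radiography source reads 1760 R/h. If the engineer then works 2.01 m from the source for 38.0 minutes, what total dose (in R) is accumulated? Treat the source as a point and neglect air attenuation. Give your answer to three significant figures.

68.4 R

Applying the 1/r² law, rate at 2.01 m:
1760 × (0.498/2.01)² = 1760 × 0.06139 = 108.0 R/h.
Dose = rate × time = 108.0 R/h × 0.6333 h = 68.40 R.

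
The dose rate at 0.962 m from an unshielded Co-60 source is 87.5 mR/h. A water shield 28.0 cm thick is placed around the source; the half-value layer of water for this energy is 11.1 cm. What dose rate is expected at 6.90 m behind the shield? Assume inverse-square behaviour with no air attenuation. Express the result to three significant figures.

0.296 mR/h

Distance alone: 87.5 × (0.962/6.90)² = 87.5 × 0.01944 = 1.701 mR/h.
Shield: 28.0/11.1 = 2.523 half-value layers → attenuation 2^(−2.523) = 0.1740.
Combined: 1.701 × 0.1740 = 0.2960 mR/h.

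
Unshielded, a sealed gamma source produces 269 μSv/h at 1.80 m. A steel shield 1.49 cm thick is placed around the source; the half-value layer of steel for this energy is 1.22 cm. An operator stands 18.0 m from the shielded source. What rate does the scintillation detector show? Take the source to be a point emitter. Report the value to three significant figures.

1.15 μSv/h

Distance alone: 269 × (1.80/18.0)² = 269 × 0.01000 = 2.690 μSv/h.
Shield: 1.49/1.22 = 1.221 half-value layers → attenuation 2^(−1.221) = 0.4290.
Combined: 2.690 × 0.4290 = 1.154 μSv/h.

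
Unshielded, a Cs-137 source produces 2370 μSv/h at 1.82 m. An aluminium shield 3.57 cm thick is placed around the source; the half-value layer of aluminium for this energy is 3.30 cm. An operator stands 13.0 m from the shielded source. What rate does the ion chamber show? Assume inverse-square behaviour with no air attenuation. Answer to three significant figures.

21.9 μSv/h

Distance alone: 2370 × (1.82/13.0)² = 2370 × 0.01960 = 46.45 μSv/h.
Shield: 3.57/3.30 = 1.082 half-value layers → attenuation 2^(−1.082) = 0.4724.
Combined: 46.45 × 0.4724 = 21.94 μSv/h.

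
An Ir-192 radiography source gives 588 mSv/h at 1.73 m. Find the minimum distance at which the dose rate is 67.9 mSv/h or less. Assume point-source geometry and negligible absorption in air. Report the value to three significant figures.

5.09 m

By the inverse-square law, d₂ = d₁·√(I₁/I₂).
I₁/I₂ = 588/67.9 = 8.660, so d₂ = 1.73 × √8.660 = 5.091 m.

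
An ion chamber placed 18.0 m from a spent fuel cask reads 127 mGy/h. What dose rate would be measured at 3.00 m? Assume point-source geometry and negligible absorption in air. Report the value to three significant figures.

4570 mGy/h

By the inverse-square law, scaling from 18.0 m to 3.00 m:
127 × (18.0/3.00)² = 127 × 36.00 = 4572 mGy/h.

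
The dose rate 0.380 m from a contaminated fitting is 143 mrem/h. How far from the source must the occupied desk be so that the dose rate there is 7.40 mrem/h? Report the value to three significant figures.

Since intensity falls as 1/r², d₂ = d₁·√(I₁/I₂).
I₁/I₂ = 143/7.40 = 19.32, so d₂ = 0.380 × √19.32 = 1.670 m.

1.67 m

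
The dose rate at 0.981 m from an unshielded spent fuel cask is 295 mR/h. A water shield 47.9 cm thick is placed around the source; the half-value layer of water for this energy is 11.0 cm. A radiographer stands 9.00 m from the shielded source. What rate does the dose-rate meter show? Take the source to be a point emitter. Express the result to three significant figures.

Distance alone: 295 × (0.981/9.00)² = 295 × 0.01188 = 3.505 mR/h.
Shield: 47.9/11.0 = 4.355 half-value layers → attenuation 2^(−4.355) = 0.04887.
Combined: 3.505 × 0.04887 = 0.1713 mR/h.

0.171 mR/h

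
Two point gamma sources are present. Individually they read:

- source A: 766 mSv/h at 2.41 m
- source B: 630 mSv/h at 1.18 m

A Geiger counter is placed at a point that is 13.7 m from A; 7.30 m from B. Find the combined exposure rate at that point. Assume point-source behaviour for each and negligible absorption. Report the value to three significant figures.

By superposition, sum each source's inverse-square contribution:
A: 766 × (2.41/13.7)² = 23.70 mSv/h
B: 630 × (1.18/7.30)² = 16.46 mSv/h
Total = 23.70 + 16.46 = 40.16 mSv/h.

40.2 mSv/h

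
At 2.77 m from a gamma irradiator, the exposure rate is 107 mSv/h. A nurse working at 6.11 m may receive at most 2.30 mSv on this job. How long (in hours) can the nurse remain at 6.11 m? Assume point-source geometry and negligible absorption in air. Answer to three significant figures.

Since intensity falls as 1/r², rate at 6.11 m:
(2.77/6.11)² = 0.2055, so 107 × 0.2055 = 21.99 mSv/h.
Stay time = 2.30 mSv ÷ 21.99 mSv/h = 0.1046 h.

0.105 h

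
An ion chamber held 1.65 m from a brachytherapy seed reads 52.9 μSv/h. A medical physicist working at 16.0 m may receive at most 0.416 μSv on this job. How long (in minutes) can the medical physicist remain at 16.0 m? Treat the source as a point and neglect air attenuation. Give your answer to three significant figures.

44.4 min

Applying the 1/r² law, rate at 16.0 m:
(1.65/16.0)² = 0.01063, so 52.9 × 0.01063 = 0.5623 μSv/h.
Stay time = 0.416 μSv ÷ 0.5623 μSv/h = 0.7398 h = 44.39 min.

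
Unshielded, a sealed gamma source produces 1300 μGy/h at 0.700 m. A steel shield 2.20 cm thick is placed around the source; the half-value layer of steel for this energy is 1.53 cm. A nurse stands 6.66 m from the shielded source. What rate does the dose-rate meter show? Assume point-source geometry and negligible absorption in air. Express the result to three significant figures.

Distance alone: 1300 × (0.700/6.66)² = 1300 × 0.01105 = 14.37 μGy/h.
Shield: 2.20/1.53 = 1.438 half-value layers → attenuation 2^(−1.438) = 0.3691.
Combined: 14.37 × 0.3691 = 5.304 μGy/h.

5.30 μGy/h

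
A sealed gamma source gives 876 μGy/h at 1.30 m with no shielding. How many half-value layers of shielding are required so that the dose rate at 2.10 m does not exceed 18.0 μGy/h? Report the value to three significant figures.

At 2.10 m, distance alone gives 876 × (1.30/2.10)² = 876 × 0.3832 = 335.7 μGy/h.
Further attenuation needed: 335.7/18.0 = 18.65.
n = log₂(18.65) = 4.221 half-value layers.

4.22 half-value layers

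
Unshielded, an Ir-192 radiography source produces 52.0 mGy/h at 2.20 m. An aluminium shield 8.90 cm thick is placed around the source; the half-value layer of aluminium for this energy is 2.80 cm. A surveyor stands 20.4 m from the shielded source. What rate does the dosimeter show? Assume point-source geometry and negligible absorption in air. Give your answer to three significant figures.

Distance alone: 52.0 × (2.20/20.4)² = 52.0 × 0.01163 = 0.6048 mGy/h.
Shield: 8.90/2.80 = 3.179 half-value layers → attenuation 2^(−3.179) = 0.1104.
Combined: 0.6048 × 0.1104 = 0.06677 mGy/h.

0.0668 mGy/h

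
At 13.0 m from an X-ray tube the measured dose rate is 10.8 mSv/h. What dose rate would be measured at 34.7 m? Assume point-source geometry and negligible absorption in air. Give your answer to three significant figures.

Using I₁d₁² = I₂d₂², scaling from 13.0 m to 34.7 m:
(13.0/34.7)² = 0.1404, so 10.8 × 0.1404 = 1.516 mSv/h.

1.52 mSv/h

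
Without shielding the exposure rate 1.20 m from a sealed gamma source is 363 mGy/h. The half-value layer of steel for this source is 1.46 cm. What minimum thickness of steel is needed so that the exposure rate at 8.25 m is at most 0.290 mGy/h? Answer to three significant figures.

6.90 cm

At 8.25 m, distance alone gives (1.20/8.25)² = 0.02116, so 363 × 0.02116 = 7.681 mGy/h.
Further attenuation needed: 7.681/0.290 = 26.49.
n = log₂(26.49) = 4.727 half-value layers.
Thickness = 4.727 × 1.46 cm = 6.901 cm.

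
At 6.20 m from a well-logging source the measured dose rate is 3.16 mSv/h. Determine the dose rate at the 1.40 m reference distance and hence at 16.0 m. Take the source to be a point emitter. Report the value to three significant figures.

62.0 mSv/h; 0.474 mSv/h

Intensity scales as (d₁/d₂)², so
At 1.40 m: 3.16 × (6.20/1.40)² = 3.16 × 19.61 = 61.97 mSv/h
At 16.0 m: (1.40/16.0)² = 0.007656, so 61.97 × 0.007656 = 0.4744 mSv/h.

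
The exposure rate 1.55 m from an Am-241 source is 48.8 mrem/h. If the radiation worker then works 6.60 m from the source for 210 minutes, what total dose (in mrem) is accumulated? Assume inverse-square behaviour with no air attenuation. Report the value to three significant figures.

9.42 mrem

Applying the 1/r² law, rate at 6.60 m:
(1.55/6.60)² = 0.05515, so 48.8 × 0.05515 = 2.691 mrem/h.
Dose = rate × time = 2.691 mrem/h × 3.500 h = 9.418 mrem.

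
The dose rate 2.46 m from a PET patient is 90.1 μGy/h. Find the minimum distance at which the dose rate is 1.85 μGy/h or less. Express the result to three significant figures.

17.2 m

By the inverse-square law, d₂ = d₁·√(I₁/I₂).
I₁/I₂ = 90.1/1.85 = 48.70, so d₂ = 2.46 × √48.70 = 17.17 m.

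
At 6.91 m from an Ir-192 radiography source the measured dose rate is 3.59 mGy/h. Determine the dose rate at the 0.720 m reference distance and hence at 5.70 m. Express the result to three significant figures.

Applying the 1/r² law,
At 0.720 m: 3.59 × (6.91/0.720)² = 3.59 × 92.11 = 330.7 mGy/h
At 5.70 m: 330.7 × (0.720/5.70)² = 330.7 × 0.01596 = 5.278 mGy/h.

331 mGy/h; 5.28 mGy/h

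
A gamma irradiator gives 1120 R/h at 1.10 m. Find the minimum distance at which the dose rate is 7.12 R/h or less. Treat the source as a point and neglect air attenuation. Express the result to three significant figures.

Intensity scales as (d₁/d₂)², so d₂ = d₁·√(I₁/I₂).
I₁/I₂ = 1120/7.12 = 157.3, so d₂ = 1.10 × √157.3 = 13.80 m.

13.8 m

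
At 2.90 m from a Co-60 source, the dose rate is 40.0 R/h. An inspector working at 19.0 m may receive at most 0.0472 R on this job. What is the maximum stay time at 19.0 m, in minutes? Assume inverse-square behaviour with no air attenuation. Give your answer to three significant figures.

By the inverse-square law, rate at 19.0 m:
(2.90/19.0)² = 0.02330, so 40.0 × 0.02330 = 0.9320 R/h.
Stay time = 0.0472 R ÷ 0.9320 R/h = 0.05064 h = 3.038 min.

3.04 min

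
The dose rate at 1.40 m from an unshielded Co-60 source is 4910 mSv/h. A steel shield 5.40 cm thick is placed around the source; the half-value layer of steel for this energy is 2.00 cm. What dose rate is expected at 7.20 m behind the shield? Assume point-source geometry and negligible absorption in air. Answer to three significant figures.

28.6 mSv/h

Distance alone: 4910 × (1.40/7.20)² = 4910 × 0.03781 = 185.6 mSv/h.
Shield: 5.40/2.00 = 2.700 half-value layers → attenuation 2^(−2.700) = 0.1539.
Combined: 185.6 × 0.1539 = 28.56 mSv/h.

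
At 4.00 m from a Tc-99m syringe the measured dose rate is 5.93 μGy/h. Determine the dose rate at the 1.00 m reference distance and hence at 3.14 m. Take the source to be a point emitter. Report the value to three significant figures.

94.9 μGy/h; 9.62 μGy/h

Since intensity falls as 1/r²,
At 1.00 m: 5.93 × (4.00/1.00)² = 5.93 × 16.00 = 94.88 μGy/h
At 3.14 m: (1.00/3.14)² = 0.1014, so 94.88 × 0.1014 = 9.621 μGy/h.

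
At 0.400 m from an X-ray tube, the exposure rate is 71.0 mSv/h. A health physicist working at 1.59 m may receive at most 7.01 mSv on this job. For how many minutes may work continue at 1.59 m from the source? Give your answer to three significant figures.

Since intensity falls as 1/r², rate at 1.59 m:
(0.400/1.59)² = 0.06329, so 71.0 × 0.06329 = 4.494 mSv/h.
Stay time = 7.01 mSv ÷ 4.494 mSv/h = 1.560 h = 93.60 min.

93.6 min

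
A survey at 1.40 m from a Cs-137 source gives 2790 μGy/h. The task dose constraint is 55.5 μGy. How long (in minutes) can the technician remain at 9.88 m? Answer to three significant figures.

Intensity scales as (d₁/d₂)², so rate at 9.88 m:
(1.40/9.88)² = 0.02008, so 2790 × 0.02008 = 56.02 μGy/h.
Stay time = 55.5 μGy ÷ 56.02 μGy/h = 0.9907 h = 59.44 min.

59.4 min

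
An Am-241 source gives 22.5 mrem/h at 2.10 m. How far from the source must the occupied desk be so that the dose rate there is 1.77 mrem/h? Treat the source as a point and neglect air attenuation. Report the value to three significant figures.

7.49 m

Applying the 1/r² law, d₂ = d₁·√(I₁/I₂).
I₁/I₂ = 22.5/1.77 = 12.71, so d₂ = 2.10 × √12.71 = 7.487 m.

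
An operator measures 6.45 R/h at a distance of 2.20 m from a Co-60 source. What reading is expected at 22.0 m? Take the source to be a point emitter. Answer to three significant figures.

By the inverse-square law, the rate at 22.0 m is
(2.20/22.0)² = 0.01000, so 6.45 × 0.01000 = 0.06450 R/h.

0.0645 R/h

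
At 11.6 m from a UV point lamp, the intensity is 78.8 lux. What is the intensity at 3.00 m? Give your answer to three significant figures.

1180 lux

Intensity scales as (d₁/d₂)², so the rate at 3.00 m is
(11.6/3.00)² = 14.95, so 78.8 × 14.95 = 1178 lux.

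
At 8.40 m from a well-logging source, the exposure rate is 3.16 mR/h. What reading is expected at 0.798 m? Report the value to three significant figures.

Applying the 1/r² law, the rate at 0.798 m is
3.16 × (8.40/0.798)² = 3.16 × 110.8 = 350.1 mR/h.

350 mR/h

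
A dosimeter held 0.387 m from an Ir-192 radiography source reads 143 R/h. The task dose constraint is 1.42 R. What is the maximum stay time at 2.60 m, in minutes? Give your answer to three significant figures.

26.9 min

Using I₁d₁² = I₂d₂², rate at 2.60 m:
143 × (0.387/2.60)² = 143 × 0.02216 = 3.169 R/h.
Stay time = 1.42 R ÷ 3.169 R/h = 0.4481 h = 26.89 min.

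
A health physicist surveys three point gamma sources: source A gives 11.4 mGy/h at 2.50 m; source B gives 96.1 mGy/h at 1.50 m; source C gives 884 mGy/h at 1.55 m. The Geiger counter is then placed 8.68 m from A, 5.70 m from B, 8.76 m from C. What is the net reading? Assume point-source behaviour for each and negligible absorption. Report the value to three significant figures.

35.3 mGy/h

By superposition, sum each source's inverse-square contribution:
A: 11.4 × (2.50/8.68)² = 0.9457 mGy/h
B: 96.1 × (1.50/5.70)² = 6.655 mGy/h
C: 884 × (1.55/8.76)² = 27.68 mGy/h
Total = 0.9457 + 6.655 + 27.68 = 35.28 mGy/h.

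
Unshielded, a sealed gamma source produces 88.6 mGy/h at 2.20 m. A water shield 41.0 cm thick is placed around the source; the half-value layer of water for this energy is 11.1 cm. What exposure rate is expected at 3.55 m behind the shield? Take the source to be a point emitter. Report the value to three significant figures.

Distance alone: 88.6 × (2.20/3.55)² = 88.6 × 0.3841 = 34.03 mGy/h.
Shield: 41.0/11.1 = 3.694 half-value layers → attenuation 2^(−3.694) = 0.07727.
Combined: 34.03 × 0.07727 = 2.629 mGy/h.

2.63 mGy/h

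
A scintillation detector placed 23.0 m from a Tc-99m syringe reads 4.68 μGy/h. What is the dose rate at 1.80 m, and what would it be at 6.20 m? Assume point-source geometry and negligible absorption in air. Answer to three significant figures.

By the inverse-square law,
At 1.80 m: (23.0/1.80)² = 163.3, so 4.68 × 163.3 = 764.2 μGy/h
At 6.20 m: (1.80/6.20)² = 0.08429, so 764.2 × 0.08429 = 64.41 μGy/h.

764 μGy/h; 64.4 μGy/h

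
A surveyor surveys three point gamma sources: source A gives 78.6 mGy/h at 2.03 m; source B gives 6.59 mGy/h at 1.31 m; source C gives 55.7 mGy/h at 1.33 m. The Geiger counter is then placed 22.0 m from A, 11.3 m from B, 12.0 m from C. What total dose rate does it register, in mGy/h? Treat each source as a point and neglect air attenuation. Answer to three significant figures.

Each source contributes Iᵢ·(dᵢ/rᵢ)²; contributions add.
A: 78.6 × (2.03/22.0)² = 0.6692 mGy/h
B: 6.59 × (1.31/11.3)² = 0.08857 mGy/h
C: 55.7 × (1.33/12.0)² = 0.6842 mGy/h
Total = 0.6692 + 0.08857 + 0.6842 = 1.442 mGy/h.

1.44 mGy/h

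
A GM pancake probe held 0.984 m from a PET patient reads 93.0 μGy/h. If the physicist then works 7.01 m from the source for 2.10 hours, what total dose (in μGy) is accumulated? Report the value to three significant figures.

3.85 μGy

Intensity scales as (d₁/d₂)², so rate at 7.01 m:
93.0 × (0.984/7.01)² = 93.0 × 0.01970 = 1.832 μGy/h.
Dose = rate × time = 1.832 μGy/h × 2.100 h = 3.847 μGy.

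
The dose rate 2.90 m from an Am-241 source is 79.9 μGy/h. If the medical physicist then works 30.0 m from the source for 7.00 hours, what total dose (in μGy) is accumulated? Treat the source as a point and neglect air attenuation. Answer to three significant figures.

5.23 μGy

Intensity scales as (d₁/d₂)², so rate at 30.0 m:
(2.90/30.0)² = 0.009344, so 79.9 × 0.009344 = 0.7466 μGy/h.
Dose = rate × time = 0.7466 μGy/h × 7.000 h = 5.226 μGy.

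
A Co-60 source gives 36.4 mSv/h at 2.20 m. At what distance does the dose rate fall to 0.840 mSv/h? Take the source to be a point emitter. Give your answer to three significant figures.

14.5 m

Applying the 1/r² law, d₂ = d₁·√(I₁/I₂).
I₁/I₂ = 36.4/0.840 = 43.33, so d₂ = 2.20 × √43.33 = 14.48 m.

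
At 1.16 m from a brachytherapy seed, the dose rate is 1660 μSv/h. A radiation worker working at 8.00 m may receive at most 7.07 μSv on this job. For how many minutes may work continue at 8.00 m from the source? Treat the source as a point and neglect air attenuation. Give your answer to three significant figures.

Applying the 1/r² law, rate at 8.00 m:
(1.16/8.00)² = 0.02102, so 1660 × 0.02102 = 34.89 μSv/h.
Stay time = 7.07 μSv ÷ 34.89 μSv/h = 0.2026 h = 12.16 min.

12.2 min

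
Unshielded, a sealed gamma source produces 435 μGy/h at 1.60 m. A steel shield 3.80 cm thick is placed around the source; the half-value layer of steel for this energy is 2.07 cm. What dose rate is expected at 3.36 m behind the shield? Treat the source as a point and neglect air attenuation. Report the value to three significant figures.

Distance alone: (1.60/3.36)² = 0.2268, so 435 × 0.2268 = 98.66 μGy/h.
Shield: 3.80/2.07 = 1.836 half-value layers → attenuation 2^(−1.836) = 0.2801.
Combined: 98.66 × 0.2801 = 27.63 μGy/h.

27.6 μGy/h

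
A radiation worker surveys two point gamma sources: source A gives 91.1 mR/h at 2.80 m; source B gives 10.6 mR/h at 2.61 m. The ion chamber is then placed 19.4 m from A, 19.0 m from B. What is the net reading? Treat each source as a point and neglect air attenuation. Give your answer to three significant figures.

Each source contributes Iᵢ·(dᵢ/rᵢ)²; contributions add.
A: 91.1 × (2.80/19.4)² = 1.898 mR/h
B: 10.6 × (2.61/19.0)² = 0.2000 mR/h
Total = 1.898 + 0.2000 = 2.098 mR/h.

2.10 mR/h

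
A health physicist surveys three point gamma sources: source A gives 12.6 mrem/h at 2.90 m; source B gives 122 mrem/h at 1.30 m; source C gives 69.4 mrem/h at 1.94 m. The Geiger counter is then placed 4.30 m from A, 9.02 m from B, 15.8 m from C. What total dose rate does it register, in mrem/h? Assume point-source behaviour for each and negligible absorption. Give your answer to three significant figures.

9.31 mrem/h

Each source contributes Iᵢ·(dᵢ/rᵢ)²; contributions add.
A: 12.6 × (2.90/4.30)² = 5.731 mrem/h
B: 122 × (1.30/9.02)² = 2.534 mrem/h
C: 69.4 × (1.94/15.8)² = 1.046 mrem/h
Total = 5.731 + 2.534 + 1.046 = 9.311 mrem/h.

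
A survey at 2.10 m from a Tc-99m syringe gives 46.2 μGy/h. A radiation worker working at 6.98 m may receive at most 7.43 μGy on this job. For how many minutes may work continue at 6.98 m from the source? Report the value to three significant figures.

107 min

Using I₁d₁² = I₂d₂², rate at 6.98 m:
46.2 × (2.10/6.98)² = 46.2 × 0.09052 = 4.182 μGy/h.
Stay time = 7.43 μGy ÷ 4.182 μGy/h = 1.777 h = 106.6 min.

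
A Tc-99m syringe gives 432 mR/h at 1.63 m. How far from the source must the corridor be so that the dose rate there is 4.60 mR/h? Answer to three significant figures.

Since intensity falls as 1/r², d₂ = d₁·√(I₁/I₂).
I₁/I₂ = 432/4.60 = 93.91, so d₂ = 1.63 × √93.91 = 15.80 m.

15.8 m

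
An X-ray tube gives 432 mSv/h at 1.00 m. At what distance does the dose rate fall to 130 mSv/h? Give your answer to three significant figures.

Using I₁d₁² = I₂d₂², d₂ = d₁·√(I₁/I₂).
I₁/I₂ = 432/130 = 3.323, so d₂ = 1.00 × √3.323 = 1.823 m.

1.82 m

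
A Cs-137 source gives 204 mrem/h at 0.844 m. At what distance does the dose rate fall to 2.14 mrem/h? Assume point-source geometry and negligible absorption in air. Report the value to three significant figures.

Since intensity falls as 1/r², d₂ = d₁·√(I₁/I₂).
I₁/I₂ = 204/2.14 = 95.33, so d₂ = 0.844 × √95.33 = 8.241 m.

8.24 m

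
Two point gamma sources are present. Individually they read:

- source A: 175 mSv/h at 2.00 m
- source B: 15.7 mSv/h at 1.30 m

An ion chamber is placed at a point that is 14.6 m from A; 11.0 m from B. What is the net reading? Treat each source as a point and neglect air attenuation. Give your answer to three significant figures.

3.50 mSv/h

By superposition, sum each source's inverse-square contribution:
A: 175 × (2.00/14.6)² = 3.284 mSv/h
B: 15.7 × (1.30/11.0)² = 0.2193 mSv/h
Total = 3.284 + 0.2193 = 3.503 mSv/h.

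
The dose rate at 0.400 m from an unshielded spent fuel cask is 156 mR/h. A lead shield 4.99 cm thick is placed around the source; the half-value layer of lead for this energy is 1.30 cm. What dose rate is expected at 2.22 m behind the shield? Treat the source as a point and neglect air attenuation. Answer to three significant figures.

Distance alone: 156 × (0.400/2.22)² = 156 × 0.03246 = 5.064 mR/h.
Shield: 4.99/1.30 = 3.838 half-value layers → attenuation 2^(−3.838) = 0.06993.
Combined: 5.064 × 0.06993 = 0.3541 mR/h.

0.354 mR/h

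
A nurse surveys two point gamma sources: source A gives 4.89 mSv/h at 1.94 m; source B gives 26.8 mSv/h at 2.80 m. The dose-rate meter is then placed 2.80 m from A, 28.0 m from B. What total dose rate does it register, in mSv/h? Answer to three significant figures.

2.62 mSv/h

Each source contributes Iᵢ·(dᵢ/rᵢ)²; contributions add.
A: 4.89 × (1.94/2.80)² = 2.347 mSv/h
B: 26.8 × (2.80/28.0)² = 0.2680 mSv/h
Total = 2.347 + 0.2680 = 2.615 mSv/h.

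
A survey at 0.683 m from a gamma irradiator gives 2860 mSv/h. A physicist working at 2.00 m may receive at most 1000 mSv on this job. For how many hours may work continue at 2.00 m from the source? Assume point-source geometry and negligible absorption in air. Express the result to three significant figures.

Applying the 1/r² law, rate at 2.00 m:
(0.683/2.00)² = 0.1166, so 2860 × 0.1166 = 333.5 mSv/h.
Stay time = 1000 mSv ÷ 333.5 mSv/h = 2.999 h.

3.00 h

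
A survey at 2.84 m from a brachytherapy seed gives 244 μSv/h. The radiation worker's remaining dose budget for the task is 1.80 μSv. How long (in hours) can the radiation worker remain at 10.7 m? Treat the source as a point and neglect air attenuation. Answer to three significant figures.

0.105 h

By the inverse-square law, rate at 10.7 m:
244 × (2.84/10.7)² = 244 × 0.07045 = 17.19 μSv/h.
Stay time = 1.80 μSv ÷ 17.19 μSv/h = 0.1047 h.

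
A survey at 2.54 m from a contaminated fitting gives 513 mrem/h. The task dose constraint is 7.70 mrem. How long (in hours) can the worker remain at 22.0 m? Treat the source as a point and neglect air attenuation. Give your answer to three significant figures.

Applying the 1/r² law, rate at 22.0 m:
(2.54/22.0)² = 0.01333, so 513 × 0.01333 = 6.838 mrem/h.
Stay time = 7.70 mrem ÷ 6.838 mrem/h = 1.126 h.

1.13 h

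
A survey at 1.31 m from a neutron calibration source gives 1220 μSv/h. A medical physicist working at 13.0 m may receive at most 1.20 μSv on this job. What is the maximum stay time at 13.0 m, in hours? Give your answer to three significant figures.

0.0969 h

Intensity scales as (d₁/d₂)², so rate at 13.0 m:
(1.31/13.0)² = 0.01015, so 1220 × 0.01015 = 12.38 μSv/h.
Stay time = 1.20 μSv ÷ 12.38 μSv/h = 0.09693 h.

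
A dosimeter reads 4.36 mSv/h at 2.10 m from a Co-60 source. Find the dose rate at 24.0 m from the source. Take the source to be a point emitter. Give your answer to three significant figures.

Using I₁d₁² = I₂d₂², the rate at 24.0 m is
(2.10/24.0)² = 0.007656, so 4.36 × 0.007656 = 0.03338 mSv/h.

0.0334 mSv/h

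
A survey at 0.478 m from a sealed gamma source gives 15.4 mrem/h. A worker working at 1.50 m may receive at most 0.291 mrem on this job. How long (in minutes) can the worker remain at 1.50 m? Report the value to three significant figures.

Since intensity falls as 1/r², rate at 1.50 m:
15.4 × (0.478/1.50)² = 15.4 × 0.1015 = 1.563 mrem/h.
Stay time = 0.291 mrem ÷ 1.563 mrem/h = 0.1862 h = 11.17 min.

11.2 min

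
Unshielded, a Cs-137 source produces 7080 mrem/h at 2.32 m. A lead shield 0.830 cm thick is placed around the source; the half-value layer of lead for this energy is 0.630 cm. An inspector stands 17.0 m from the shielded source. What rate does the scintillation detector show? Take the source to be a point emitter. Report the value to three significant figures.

52.9 mrem/h

Distance alone: (2.32/17.0)² = 0.01862, so 7080 × 0.01862 = 131.8 mrem/h.
Shield: 0.830/0.630 = 1.317 half-value layers → attenuation 2^(−1.317) = 0.4014.
Combined: 131.8 × 0.4014 = 52.90 mrem/h.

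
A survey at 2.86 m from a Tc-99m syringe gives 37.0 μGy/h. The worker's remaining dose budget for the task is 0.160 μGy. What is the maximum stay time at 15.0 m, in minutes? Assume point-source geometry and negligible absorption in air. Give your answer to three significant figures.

Using I₁d₁² = I₂d₂², rate at 15.0 m:
(2.86/15.0)² = 0.03635, so 37.0 × 0.03635 = 1.345 μGy/h.
Stay time = 0.160 μGy ÷ 1.345 μGy/h = 0.1190 h = 7.140 min.

7.14 min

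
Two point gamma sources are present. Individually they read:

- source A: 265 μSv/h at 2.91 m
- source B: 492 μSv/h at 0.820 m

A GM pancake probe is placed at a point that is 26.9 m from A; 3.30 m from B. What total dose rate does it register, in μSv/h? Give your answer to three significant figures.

Each source contributes Iᵢ·(dᵢ/rᵢ)²; contributions add.
A: 265 × (2.91/26.9)² = 3.101 μSv/h
B: 492 × (0.820/3.30)² = 30.38 μSv/h
Total = 3.101 + 30.38 = 33.48 μSv/h.

33.5 μSv/h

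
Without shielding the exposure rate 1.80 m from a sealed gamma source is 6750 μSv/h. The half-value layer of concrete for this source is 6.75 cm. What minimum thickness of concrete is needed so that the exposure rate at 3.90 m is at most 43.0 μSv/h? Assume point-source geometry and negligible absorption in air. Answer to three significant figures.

At 3.90 m, distance alone gives (1.80/3.90)² = 0.2130, so 6750 × 0.2130 = 1438 μSv/h.
Further attenuation needed: 1438/43.0 = 33.44.
n = log₂(33.44) = 5.064 half-value layers.
Thickness = 5.064 × 6.75 cm = 34.18 cm.

34.2 cm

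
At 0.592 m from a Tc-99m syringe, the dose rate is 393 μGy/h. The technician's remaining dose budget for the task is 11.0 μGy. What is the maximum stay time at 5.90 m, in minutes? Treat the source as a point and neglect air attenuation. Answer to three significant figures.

Applying the 1/r² law, rate at 5.90 m:
393 × (0.592/5.90)² = 393 × 0.01007 = 3.958 μGy/h.
Stay time = 11.0 μGy ÷ 3.958 μGy/h = 2.779 h = 166.7 min.

167 min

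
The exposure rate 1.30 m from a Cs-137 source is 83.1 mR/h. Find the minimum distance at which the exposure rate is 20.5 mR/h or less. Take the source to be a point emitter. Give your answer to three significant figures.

Since intensity falls as 1/r², d₂ = d₁·√(I₁/I₂).
I₁/I₂ = 83.1/20.5 = 4.054, so d₂ = 1.30 × √4.054 = 2.617 m.

2.62 m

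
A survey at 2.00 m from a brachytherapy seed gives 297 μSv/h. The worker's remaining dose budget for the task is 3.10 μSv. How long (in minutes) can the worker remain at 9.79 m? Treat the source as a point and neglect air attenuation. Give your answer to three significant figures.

15.0 min

By the inverse-square law, rate at 9.79 m:
297 × (2.00/9.79)² = 297 × 0.04173 = 12.39 μSv/h.
Stay time = 3.10 μSv ÷ 12.39 μSv/h = 0.2502 h = 15.01 min.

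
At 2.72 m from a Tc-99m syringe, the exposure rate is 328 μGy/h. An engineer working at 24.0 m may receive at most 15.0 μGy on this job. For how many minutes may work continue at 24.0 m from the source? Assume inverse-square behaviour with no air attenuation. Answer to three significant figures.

214 min

Intensity scales as (d₁/d₂)², so rate at 24.0 m:
328 × (2.72/24.0)² = 328 × 0.01284 = 4.212 μGy/h.
Stay time = 15.0 μGy ÷ 4.212 μGy/h = 3.561 h = 213.7 min.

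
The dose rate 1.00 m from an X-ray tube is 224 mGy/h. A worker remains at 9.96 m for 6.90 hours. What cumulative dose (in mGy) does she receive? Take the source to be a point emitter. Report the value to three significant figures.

Intensity scales as (d₁/d₂)², so rate at 9.96 m:
(1.00/9.96)² = 0.01008, so 224 × 0.01008 = 2.258 mGy/h.
Dose = rate × time = 2.258 mGy/h × 6.900 h = 15.58 mGy.

15.6 mGy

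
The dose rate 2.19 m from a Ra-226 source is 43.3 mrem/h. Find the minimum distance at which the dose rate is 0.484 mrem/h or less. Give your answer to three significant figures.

20.7 m

By the inverse-square law, d₂ = d₁·√(I₁/I₂).
I₁/I₂ = 43.3/0.484 = 89.46, so d₂ = 2.19 × √89.46 = 20.71 m.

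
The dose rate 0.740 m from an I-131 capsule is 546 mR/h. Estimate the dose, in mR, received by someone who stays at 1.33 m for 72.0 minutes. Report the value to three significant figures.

Intensity scales as (d₁/d₂)², so rate at 1.33 m:
(0.740/1.33)² = 0.3096, so 546 × 0.3096 = 169.0 mR/h.
Dose = rate × time = 169.0 mR/h × 1.200 h = 202.8 mR.

203 mR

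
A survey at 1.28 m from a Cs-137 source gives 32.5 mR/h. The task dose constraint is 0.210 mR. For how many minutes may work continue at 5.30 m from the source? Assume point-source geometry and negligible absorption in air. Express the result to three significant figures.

Using I₁d₁² = I₂d₂², rate at 5.30 m:
(1.28/5.30)² = 0.05833, so 32.5 × 0.05833 = 1.896 mR/h.
Stay time = 0.210 mR ÷ 1.896 mR/h = 0.1108 h = 6.648 min.

6.65 min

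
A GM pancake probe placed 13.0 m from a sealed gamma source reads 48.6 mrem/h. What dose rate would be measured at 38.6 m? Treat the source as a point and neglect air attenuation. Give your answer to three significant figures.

5.51 mrem/h

By the inverse-square law, scaling from 13.0 m to 38.6 m:
48.6 × (13.0/38.6)² = 48.6 × 0.1134 = 5.511 mrem/h.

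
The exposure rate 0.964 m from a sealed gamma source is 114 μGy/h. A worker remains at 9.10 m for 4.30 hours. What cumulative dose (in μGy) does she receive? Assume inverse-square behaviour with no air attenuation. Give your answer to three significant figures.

Using I₁d₁² = I₂d₂², rate at 9.10 m:
(0.964/9.10)² = 0.01122, so 114 × 0.01122 = 1.279 μGy/h.
Dose = rate × time = 1.279 μGy/h × 4.300 h = 5.500 μGy.

5.50 μGy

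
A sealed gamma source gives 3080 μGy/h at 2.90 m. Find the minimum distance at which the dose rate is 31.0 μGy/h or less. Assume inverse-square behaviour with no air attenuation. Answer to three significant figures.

Applying the 1/r² law, d₂ = d₁·√(I₁/I₂).
I₁/I₂ = 3080/31.0 = 99.35, so d₂ = 2.90 × √99.35 = 28.91 m.

28.9 m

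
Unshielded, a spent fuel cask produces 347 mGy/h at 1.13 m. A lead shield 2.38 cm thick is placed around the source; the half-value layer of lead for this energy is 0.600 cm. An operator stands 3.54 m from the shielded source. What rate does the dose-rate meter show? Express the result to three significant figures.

2.26 mGy/h

Distance alone: (1.13/3.54)² = 0.1019, so 347 × 0.1019 = 35.36 mGy/h.
Shield: 2.38/0.600 = 3.967 half-value layers → attenuation 2^(−3.967) = 0.06395.
Combined: 35.36 × 0.06395 = 2.261 mGy/h.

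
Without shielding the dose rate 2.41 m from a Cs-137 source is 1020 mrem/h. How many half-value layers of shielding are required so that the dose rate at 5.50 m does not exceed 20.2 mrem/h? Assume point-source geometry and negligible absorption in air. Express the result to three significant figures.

3.28 half-value layers

At 5.50 m, distance alone gives (2.41/5.50)² = 0.1920, so 1020 × 0.1920 = 195.8 mrem/h.
Further attenuation needed: 195.8/20.2 = 9.693.
n = log₂(9.693) = 3.277 half-value layers.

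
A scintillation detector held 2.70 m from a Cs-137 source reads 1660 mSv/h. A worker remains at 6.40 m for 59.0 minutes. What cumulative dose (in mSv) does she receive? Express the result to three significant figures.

Intensity scales as (d₁/d₂)², so rate at 6.40 m:
(2.70/6.40)² = 0.1780, so 1660 × 0.1780 = 295.5 mSv/h.
Dose = rate × time = 295.5 mSv/h × 0.9833 h = 290.6 mSv.

291 mSv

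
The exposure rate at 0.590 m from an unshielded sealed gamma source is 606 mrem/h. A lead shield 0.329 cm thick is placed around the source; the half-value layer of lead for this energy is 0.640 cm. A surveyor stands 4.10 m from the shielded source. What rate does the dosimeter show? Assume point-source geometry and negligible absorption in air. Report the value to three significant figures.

Distance alone: 606 × (0.590/4.10)² = 606 × 0.02071 = 12.55 mrem/h.
Shield: 0.329/0.640 = 0.5141 half-value layers → attenuation 2^(−0.5141) = 0.7002.
Combined: 12.55 × 0.7002 = 8.788 mrem/h.

8.79 mrem/h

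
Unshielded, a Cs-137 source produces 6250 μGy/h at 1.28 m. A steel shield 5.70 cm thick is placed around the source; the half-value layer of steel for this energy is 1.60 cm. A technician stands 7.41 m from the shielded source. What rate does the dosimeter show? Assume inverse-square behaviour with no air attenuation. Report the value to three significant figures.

15.8 μGy/h

Distance alone: (1.28/7.41)² = 0.02984, so 6250 × 0.02984 = 186.5 μGy/h.
Shield: 5.70/1.60 = 3.562 half-value layers → attenuation 2^(−3.562) = 0.08467.
Combined: 186.5 × 0.08467 = 15.79 μGy/h.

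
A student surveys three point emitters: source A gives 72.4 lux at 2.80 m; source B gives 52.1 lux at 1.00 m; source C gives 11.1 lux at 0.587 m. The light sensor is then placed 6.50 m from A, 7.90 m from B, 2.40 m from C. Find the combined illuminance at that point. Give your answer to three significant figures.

14.9 lux

By superposition, sum each source's inverse-square contribution:
A: 72.4 × (2.80/6.50)² = 13.43 lux
B: 52.1 × (1.00/7.90)² = 0.8348 lux
C: 11.1 × (0.587/2.40)² = 0.6640 lux
Total = 13.43 + 0.8348 + 0.6640 = 14.93 lux.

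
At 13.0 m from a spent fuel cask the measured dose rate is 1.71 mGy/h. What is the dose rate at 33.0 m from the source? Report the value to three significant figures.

0.265 mGy/h

Applying the 1/r² law, scaling from 13.0 m to 33.0 m:
1.71 × (13.0/33.0)² = 1.71 × 0.1552 = 0.2654 mGy/h.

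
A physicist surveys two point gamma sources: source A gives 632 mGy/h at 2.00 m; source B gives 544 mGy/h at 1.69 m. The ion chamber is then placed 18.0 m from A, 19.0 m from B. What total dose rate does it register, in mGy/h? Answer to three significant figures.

12.1 mGy/h

Each source contributes Iᵢ·(dᵢ/rᵢ)²; contributions add.
A: 632 × (2.00/18.0)² = 7.802 mGy/h
B: 544 × (1.69/19.0)² = 4.304 mGy/h
Total = 7.802 + 4.304 = 12.11 mGy/h.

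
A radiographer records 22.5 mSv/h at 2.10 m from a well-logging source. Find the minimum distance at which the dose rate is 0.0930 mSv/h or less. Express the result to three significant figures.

32.7 m

By the inverse-square law, d₂ = d₁·√(I₁/I₂).
I₁/I₂ = 22.5/0.0930 = 241.9, so d₂ = 2.10 × √241.9 = 32.66 m.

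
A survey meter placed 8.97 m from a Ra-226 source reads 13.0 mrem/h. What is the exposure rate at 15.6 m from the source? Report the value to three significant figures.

4.30 mrem/h

By the inverse-square law, scaling from 8.97 m to 15.6 m:
(8.97/15.6)² = 0.3306, so 13.0 × 0.3306 = 4.298 mrem/h.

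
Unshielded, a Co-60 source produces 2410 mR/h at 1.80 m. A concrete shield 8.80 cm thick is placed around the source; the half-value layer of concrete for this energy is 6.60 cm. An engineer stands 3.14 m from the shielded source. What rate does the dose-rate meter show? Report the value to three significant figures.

314 mR/h

Distance alone: (1.80/3.14)² = 0.3286, so 2410 × 0.3286 = 791.9 mR/h.
Shield: 8.80/6.60 = 1.333 half-value layers → attenuation 2^(−1.333) = 0.3969.
Combined: 791.9 × 0.3969 = 314.3 mR/h.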